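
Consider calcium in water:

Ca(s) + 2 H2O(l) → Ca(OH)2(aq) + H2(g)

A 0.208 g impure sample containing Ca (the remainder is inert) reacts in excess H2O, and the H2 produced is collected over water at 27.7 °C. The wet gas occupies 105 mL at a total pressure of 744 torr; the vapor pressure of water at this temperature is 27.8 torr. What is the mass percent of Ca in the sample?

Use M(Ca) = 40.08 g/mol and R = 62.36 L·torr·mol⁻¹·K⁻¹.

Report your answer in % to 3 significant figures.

P(H2) = 744 − 27.8 = 716.2 torr
n(H2) = PV/RT = (716.2 × 0.1050) / (62.36 × 300.85) = 0.004008 mol
n(Ca) = (1/1) × 0.004008 = 0.004008 mol
m(Ca) = 0.004008 × 40.08 = 0.1606 g
%Ca = 0.1606 / 0.208 × 100 = 77.21%

77.2 %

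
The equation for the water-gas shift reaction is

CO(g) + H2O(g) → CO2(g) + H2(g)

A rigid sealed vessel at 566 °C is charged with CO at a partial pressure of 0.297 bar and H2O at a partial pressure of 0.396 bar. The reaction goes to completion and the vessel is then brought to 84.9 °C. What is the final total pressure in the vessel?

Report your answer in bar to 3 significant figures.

Because the vessel is rigid and T is held at 566 °C, work the stoichiometry in partial pressures (P_i = n_iRT/V).
P(H2O) required for 0.297 bar of CO = (1/1) × 0.297 = 0.2970 bar; available 0.396 bar, so CO is limiting.
P(H2O) remaining = 0.396 − (1/1) × 0.297 = 0.09900 bar
P(gaseous products) = (1+1)/1 × 0.297 = 0.5940 bar
P_total at 566 °C = 0.09900 + 0.5940 = 0.6930 bar
Scaling to 84.9 °C: P = 0.6930 × 358.05/839.15 = 0.2957 bar

0.296 bar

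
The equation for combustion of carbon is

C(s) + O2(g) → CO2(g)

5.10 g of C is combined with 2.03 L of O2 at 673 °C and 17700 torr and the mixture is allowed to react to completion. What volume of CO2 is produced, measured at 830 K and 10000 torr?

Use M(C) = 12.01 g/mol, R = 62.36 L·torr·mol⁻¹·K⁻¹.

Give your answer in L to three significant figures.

n(C) = 5.10 / 12.01 = 0.4246 mol
n(O2) = PV/RT = (17700 × 2.03) / (62.36 × 946.15) = 0.6090 mol
For 0.4246 mol C, stoichiometry requires (1/1) × 0.4246 = 0.4246 mol O2; 0.6090 mol is available, so C is limiting.
n(CO2) = (1/1) × 0.4246 = 0.4246 mol
V(CO2) = nRT/P = 0.4246 × 62.36 × 830 / 10000 = 2.198 L

2.20 L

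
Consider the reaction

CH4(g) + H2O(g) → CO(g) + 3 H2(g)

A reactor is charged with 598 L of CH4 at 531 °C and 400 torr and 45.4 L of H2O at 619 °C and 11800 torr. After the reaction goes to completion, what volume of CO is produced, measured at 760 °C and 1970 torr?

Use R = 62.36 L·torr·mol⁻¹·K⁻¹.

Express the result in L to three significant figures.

n(CH4) = PV/RT = (400 × 598) / (62.36 × 804.15) = 4.770 mol
n(H2O) = PV/RT = (11800 × 45.4) / (62.36 × 892.15) = 9.629 mol
For 4.770 mol CH4, stoichiometry requires (1/1) × 4.770 = 4.770 mol H2O; 9.629 mol is available, so CH4 is limiting.
n(CO) = (1/1) × 4.770 = 4.770 mol
V(CO) = nRT/P = 4.770 × 62.36 × 1033.15 / 1970 = 156.0 L

156 L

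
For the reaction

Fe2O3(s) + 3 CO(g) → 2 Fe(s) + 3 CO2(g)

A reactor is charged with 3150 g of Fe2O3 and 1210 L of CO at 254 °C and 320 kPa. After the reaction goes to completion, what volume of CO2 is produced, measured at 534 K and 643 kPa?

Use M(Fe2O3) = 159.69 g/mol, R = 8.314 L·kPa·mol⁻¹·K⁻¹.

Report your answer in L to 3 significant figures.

409 L

n(Fe2O3) = 3150 / 159.69 = 19.73 mol
n(CO) = PV/RT = (320 × 1210) / (8.314 × 527.15) = 88.35 mol
For 19.73 mol Fe2O3, stoichiometry requires (3/1) × 19.73 = 59.19 mol CO; 88.35 mol is available, so Fe2O3 is limiting.
n(CO2) = (3/1) × 19.73 = 59.19 mol
V(CO2) = nRT/P = 59.19 × 8.314 × 534 / 643 = 408.7 L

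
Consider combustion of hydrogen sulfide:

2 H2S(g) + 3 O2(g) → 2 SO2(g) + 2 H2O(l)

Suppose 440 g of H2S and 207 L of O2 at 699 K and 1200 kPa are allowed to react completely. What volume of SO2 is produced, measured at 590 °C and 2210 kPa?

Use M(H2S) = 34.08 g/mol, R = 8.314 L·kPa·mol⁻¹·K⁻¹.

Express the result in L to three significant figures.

n(H2S) = 440 / 34.08 = 12.91 mol
n(O2) = PV/RT = (1200 × 207) / (8.314 × 699) = 42.74 mol
For 12.91 mol H2S, stoichiometry requires (3/2) × 12.91 = 19.37 mol O2; 42.74 mol is available, so H2S is limiting.
n(SO2) = (2/2) × 12.91 = 12.91 mol
V(SO2) = nRT/P = 12.91 × 8.314 × 863.15 / 2210 = 41.92 L

41.9 L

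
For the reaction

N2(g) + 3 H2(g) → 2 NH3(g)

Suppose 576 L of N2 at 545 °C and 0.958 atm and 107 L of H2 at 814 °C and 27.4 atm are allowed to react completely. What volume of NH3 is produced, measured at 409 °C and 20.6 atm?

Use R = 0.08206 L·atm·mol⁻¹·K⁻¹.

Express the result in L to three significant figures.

n(N2) = PV/RT = (0.958 × 576) / (0.08206 × 818.15) = 8.219 mol
n(H2) = PV/RT = (27.4 × 107) / (0.08206 × 1087.15) = 32.86 mol
For 8.219 mol N2, stoichiometry requires (3/1) × 8.219 = 24.66 mol H2; 32.86 mol is available, so N2 is limiting.
n(NH3) = (2/1) × 8.219 = 16.44 mol
V(NH3) = nRT/P = 16.44 × 0.08206 × 682.15 / 20.6 = 44.67 L

44.7 L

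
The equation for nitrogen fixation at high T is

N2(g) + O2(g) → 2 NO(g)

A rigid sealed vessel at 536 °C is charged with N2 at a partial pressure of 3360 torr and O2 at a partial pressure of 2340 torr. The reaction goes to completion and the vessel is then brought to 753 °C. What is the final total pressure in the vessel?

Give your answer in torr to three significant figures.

With V and T fixed, P_i ∝ n_i, so the mole ratios apply directly to partial pressures at 536 °C.
P(O2) required for 3360 torr of N2 = (1/1) × 3360 = 3360 torr; available 2340 torr, so O2 is limiting.
P(N2) remaining = 3360 − (1/1) × 2340 = 1020 torr
P(gaseous products) = (2)/1 × 2340 = 4680 torr
P_total at 536 °C = 1020 + 4680 = 5700 torr
Scaling to 753 °C: P = 5700 × 1026.15/809.15 = 7229 torr

7230 torr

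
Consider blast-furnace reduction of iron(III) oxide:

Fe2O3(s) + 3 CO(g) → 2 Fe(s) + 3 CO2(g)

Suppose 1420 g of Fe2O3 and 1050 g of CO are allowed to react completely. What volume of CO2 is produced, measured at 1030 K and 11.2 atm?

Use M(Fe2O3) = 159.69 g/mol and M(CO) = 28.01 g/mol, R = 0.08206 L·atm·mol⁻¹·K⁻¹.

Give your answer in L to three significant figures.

201 L

n(Fe2O3) = 1420 / 159.69 = 8.892 mol
n(CO) = 1050 / 28.01 = 37.49 mol
For 8.892 mol Fe2O3, stoichiometry requires (3/1) × 8.892 = 26.68 mol CO; 37.49 mol is available, so Fe2O3 is limiting.
n(CO2) = (3/1) × 8.892 = 26.68 mol
V(CO2) = nRT/P = 26.68 × 0.08206 × 1030 / 11.2 = 201.3 L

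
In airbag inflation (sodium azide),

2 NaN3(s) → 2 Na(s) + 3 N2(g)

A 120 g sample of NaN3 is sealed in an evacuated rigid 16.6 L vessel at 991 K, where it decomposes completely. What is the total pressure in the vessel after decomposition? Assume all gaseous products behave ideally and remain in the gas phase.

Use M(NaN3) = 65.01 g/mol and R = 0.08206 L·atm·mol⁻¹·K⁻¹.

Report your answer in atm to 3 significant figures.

13.6 atm

n(NaN3) = 120 / 65.01 = 1.846 mol
n(gas produced) = (3/2) × 1.846 = 2.769 mol
P = nRT/V = 2.769 × 0.08206 × 991 / 16.6 = 13.57 atm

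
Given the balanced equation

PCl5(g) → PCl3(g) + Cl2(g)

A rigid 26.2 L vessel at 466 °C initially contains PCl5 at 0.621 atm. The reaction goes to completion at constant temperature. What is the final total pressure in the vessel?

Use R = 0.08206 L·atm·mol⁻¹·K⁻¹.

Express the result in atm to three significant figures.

Rigid vessel, constant T ⇒ P scales with total gas moles (1 → 2).
P_final = (2/1) × 0.621 = 1.242 atm

1.24 atm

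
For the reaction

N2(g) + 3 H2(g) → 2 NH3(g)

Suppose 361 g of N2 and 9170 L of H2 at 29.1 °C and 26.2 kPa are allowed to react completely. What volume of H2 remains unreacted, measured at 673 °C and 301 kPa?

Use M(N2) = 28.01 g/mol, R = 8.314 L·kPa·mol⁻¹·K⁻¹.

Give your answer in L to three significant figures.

n(N2) = 361 / 28.01 = 12.89 mol
n(H2) = PV/RT = (26.2 × 9170) / (8.314 × 302.25) = 95.61 mol
For 12.89 mol N2, stoichiometry requires (3/1) × 12.89 = 38.67 mol H2; 95.61 mol is available, so N2 is limiting.
n(H2) consumed = (3/1) × 12.89 = 38.67 mol; remaining = 95.61 − 38.67 = 56.94 mol
V(H2) = nRT/P = 56.94 × 8.314 × 946.15 / 301 = 1488 L

1490 L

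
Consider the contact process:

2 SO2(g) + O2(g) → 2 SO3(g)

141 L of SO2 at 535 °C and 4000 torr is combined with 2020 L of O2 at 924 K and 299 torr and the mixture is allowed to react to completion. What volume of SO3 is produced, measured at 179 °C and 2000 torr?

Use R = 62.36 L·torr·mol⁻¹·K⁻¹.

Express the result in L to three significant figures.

158 L

n(SO2) = PV/RT = (4000 × 141) / (62.36 × 808.15) = 11.19 mol
n(O2) = PV/RT = (299 × 2020) / (62.36 × 924) = 10.48 mol
For 11.19 mol SO2, stoichiometry requires (1/2) × 11.19 = 5.595 mol O2; 10.48 mol is available, so SO2 is limiting.
n(SO3) = (2/2) × 11.19 = 11.19 mol
V(SO3) = nRT/P = 11.19 × 62.36 × 452.15 / 2000 = 157.8 L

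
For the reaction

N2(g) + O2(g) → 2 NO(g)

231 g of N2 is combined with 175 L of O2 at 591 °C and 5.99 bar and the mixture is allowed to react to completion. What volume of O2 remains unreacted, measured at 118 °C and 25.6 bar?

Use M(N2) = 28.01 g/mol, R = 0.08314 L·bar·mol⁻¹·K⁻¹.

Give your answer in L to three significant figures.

8.06 L

n(N2) = 231 / 28.01 = 8.247 mol
n(O2) = PV/RT = (5.99 × 175) / (0.08314 × 864.15) = 14.59 mol
For 8.247 mol N2, stoichiometry requires (1/1) × 8.247 = 8.247 mol O2; 14.59 mol is available, so N2 is limiting.
n(O2) consumed = (1/1) × 8.247 = 8.247 mol; remaining = 14.59 − 8.247 = 6.343 mol
V(O2) = nRT/P = 6.343 × 0.08314 × 391.15 / 25.6 = 8.058 L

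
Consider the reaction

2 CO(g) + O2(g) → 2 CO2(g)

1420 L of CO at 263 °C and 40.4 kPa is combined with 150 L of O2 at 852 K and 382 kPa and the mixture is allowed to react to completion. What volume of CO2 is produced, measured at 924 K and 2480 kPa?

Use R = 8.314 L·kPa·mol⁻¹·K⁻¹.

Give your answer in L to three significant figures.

n(CO) = PV/RT = (40.4 × 1420) / (8.314 × 536.15) = 12.87 mol
n(O2) = PV/RT = (382 × 150) / (8.314 × 852) = 8.089 mol
For 12.87 mol CO, stoichiometry requires (1/2) × 12.87 = 6.435 mol O2; 8.089 mol is available, so CO is limiting.
n(CO2) = (2/2) × 12.87 = 12.87 mol
V(CO2) = nRT/P = 12.87 × 8.314 × 924 / 2480 = 39.87 L

39.9 L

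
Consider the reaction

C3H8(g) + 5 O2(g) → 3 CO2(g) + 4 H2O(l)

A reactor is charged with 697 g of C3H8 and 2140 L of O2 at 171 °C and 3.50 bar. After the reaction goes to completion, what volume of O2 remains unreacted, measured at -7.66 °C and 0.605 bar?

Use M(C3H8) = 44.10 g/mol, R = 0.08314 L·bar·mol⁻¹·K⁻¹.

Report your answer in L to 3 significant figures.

4520 L

n(C3H8) = 697 / 44.10 = 15.80 mol
n(O2) = PV/RT = (3.50 × 2140) / (0.08314 × 444.15) = 202.8 mol
For 15.80 mol C3H8, stoichiometry requires (5/1) × 15.80 = 79.00 mol O2; 202.8 mol is available, so C3H8 is limiting.
n(O2) consumed = (5/1) × 15.80 = 79.00 mol; remaining = 202.8 − 79.00 = 123.8 mol
V(O2) = nRT/P = 123.8 × 0.08314 × 265.49 / 0.605 = 4517 L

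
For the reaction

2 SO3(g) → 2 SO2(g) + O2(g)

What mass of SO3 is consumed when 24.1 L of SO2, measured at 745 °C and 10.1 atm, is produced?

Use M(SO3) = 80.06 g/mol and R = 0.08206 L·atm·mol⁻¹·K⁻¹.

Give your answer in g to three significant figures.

n(SO2) = PV/RT = (10.1 × 24.1) / (0.08206 × 1018.15) = 2.913 mol
n(SO3) = (2/2) × 2.913 = 2.913 mol
m(SO3) = 2.913 × 80.06 = 233.2 g

233 g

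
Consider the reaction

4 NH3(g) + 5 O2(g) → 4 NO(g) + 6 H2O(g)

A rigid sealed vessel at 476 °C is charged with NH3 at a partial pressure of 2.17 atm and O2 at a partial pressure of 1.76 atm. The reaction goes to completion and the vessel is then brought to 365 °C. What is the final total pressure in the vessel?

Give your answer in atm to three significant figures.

3.65 atm

With V and T fixed, P_i ∝ n_i, so the mole ratios apply directly to partial pressures at 476 °C.
P(O2) required for 2.17 atm of NH3 = (5/4) × 2.17 = 2.712 atm; available 1.76 atm, so O2 is limiting.
P(NH3) remaining = 2.17 − (4/5) × 1.76 = 0.7620 atm
P(gaseous products) = (4+6)/5 × 1.76 = 3.520 atm
P_total at 476 °C = 0.7620 + 3.520 = 4.282 atm
Scaling to 365 °C: P = 4.282 × 638.15/749.15 = 3.648 atm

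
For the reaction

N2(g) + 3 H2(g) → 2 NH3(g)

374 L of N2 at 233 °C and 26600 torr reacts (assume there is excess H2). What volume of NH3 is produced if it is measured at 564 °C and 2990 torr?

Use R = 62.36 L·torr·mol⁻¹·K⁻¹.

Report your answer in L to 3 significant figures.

11000 L

n(N2) = PV/RT = (26600 × 374) / (62.36 × 506.15) = 315.2 mol
n(NH3) = (2/1) × 315.2 = 630.4 mol
V = nRT/P = 630.4 × 62.36 × 837.15 / 2990 = 11010 L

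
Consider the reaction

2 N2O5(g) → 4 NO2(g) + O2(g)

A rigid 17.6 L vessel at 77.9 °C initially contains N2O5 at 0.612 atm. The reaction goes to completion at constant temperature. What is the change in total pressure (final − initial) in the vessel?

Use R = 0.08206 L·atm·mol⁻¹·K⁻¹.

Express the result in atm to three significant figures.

0.918 atm

Since T and V are fixed, P_final/P_initial = n_final/n_initial = 5/2.
P_final = (5/2) × 0.612 = 1.530 atm; ΔP = 1.530 − 0.612 = 0.9180 atm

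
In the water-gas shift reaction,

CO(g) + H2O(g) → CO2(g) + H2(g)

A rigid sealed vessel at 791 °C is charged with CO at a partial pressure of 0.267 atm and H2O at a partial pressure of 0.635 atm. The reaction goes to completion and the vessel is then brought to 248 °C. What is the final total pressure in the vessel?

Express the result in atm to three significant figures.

With V and T fixed, P_i ∝ n_i, so the mole ratios apply directly to partial pressures at 791 °C.
P(H2O) required for 0.267 atm of CO = (1/1) × 0.267 = 0.2670 atm; available 0.635 atm, so CO is limiting.
P(H2O) remaining = 0.635 − (1/1) × 0.267 = 0.3680 atm
P(gaseous products) = (1+1)/1 × 0.267 = 0.5340 atm
P_total at 791 °C = 0.3680 + 0.5340 = 0.9020 atm
Scaling to 248 °C: P = 0.9020 × 521.15/1064.15 = 0.4417 atm

0.442 atm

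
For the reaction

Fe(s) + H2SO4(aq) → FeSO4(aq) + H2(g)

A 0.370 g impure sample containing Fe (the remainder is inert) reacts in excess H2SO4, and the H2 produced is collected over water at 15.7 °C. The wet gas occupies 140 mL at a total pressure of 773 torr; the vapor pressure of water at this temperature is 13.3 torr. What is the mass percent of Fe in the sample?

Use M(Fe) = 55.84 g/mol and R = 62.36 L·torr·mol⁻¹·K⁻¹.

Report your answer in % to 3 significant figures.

89.1 %

P(H2) = 773 − 13.3 = 759.7 torr
n(H2) = PV/RT = (759.7 × 0.1400) / (62.36 × 288.85) = 0.005905 mol
n(Fe) = (1/1) × 0.005905 = 0.005905 mol
m(Fe) = 0.005905 × 55.84 = 0.3297 g
%Fe = 0.3297 / 0.370 × 100 = 89.11%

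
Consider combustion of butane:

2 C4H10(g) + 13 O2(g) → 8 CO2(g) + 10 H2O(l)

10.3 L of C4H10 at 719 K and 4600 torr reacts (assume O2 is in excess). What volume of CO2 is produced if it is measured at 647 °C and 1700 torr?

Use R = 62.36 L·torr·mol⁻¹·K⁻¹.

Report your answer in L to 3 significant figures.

143 L

n(C4H10) = PV/RT = (4600 × 10.3) / (62.36 × 719) = 1.057 mol
n(CO2) = (8/2) × 1.057 = 4.228 mol
V = nRT/P = 4.228 × 62.36 × 920.15 / 1700 = 142.7 L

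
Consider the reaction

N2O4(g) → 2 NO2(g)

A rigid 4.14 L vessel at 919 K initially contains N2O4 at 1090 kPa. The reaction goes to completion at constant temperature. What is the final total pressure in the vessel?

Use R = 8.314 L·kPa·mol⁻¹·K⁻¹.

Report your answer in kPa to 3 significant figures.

Since T and V are fixed, P_final/P_initial = n_final/n_initial = 2/1.
P_final = (2/1) × 1090 = 2180 kPa

2180 kPa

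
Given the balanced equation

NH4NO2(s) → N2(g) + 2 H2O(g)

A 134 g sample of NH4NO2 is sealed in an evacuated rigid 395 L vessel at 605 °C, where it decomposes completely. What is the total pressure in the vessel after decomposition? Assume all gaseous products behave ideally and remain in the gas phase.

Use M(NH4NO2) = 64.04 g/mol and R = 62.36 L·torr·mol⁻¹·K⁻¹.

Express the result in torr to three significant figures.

n(NH4NO2) = 134 / 64.04 = 2.092 mol
n(gas produced) = (3/1) × 2.092 = 6.276 mol
P = nRT/V = 6.276 × 62.36 × 878.15 / 395 = 870.1 torr

870 torr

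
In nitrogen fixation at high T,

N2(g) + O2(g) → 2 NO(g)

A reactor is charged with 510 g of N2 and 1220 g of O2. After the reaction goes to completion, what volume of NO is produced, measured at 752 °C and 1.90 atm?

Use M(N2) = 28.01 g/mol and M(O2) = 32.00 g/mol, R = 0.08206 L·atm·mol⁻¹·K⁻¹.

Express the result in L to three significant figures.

1610 L

n(N2) = 510 / 28.01 = 18.21 mol
n(O2) = 1220 / 32.00 = 38.12 mol
For 18.21 mol N2, stoichiometry requires (1/1) × 18.21 = 18.21 mol O2; 38.12 mol is available, so N2 is limiting.
n(NO) = (2/1) × 18.21 = 36.42 mol
V(NO) = nRT/P = 36.42 × 0.08206 × 1025.15 / 1.90 = 1613 L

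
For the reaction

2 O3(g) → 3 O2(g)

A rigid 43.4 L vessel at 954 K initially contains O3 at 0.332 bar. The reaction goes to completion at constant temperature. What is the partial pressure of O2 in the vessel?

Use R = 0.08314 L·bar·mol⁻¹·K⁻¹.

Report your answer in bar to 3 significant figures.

n(O3)₀ = PV/RT = (0.332 × 43.4) / (0.08314 × 954) = 0.1817 mol
n(O2) = (3/2) × 0.1817 = 0.2726 mol
P(O2) = nRT/V = 0.2726 × 0.08314 × 954 / 43.4 = 0.4982 bar

0.498 bar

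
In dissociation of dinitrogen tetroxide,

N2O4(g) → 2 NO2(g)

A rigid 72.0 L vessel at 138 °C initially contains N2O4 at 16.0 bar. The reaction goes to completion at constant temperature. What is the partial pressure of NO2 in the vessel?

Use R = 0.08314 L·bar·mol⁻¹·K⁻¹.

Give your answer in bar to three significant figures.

32.0 bar

n(N2O4)₀ = PV/RT = (16.0 × 72.0) / (0.08314 × 411.15) = 33.70 mol
n(NO2) = (2/1) × 33.70 = 67.40 mol
P(NO2) = nRT/V = 67.40 × 0.08314 × 411.15 / 72.0 = 32.00 bar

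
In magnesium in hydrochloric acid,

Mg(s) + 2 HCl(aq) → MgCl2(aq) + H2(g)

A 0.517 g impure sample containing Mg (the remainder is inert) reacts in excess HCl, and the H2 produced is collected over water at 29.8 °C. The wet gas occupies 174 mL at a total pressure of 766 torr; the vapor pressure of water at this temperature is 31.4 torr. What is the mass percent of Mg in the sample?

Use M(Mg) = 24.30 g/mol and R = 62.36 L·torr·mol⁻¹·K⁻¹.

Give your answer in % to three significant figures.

31.8 %

P(H2) = 766 − 31.4 = 734.6 torr
n(H2) = PV/RT = (734.6 × 0.1740) / (62.36 × 302.95) = 0.006766 mol
n(Mg) = (1/1) × 0.006766 = 0.006766 mol
m(Mg) = 0.006766 × 24.30 = 0.1644 g
%Mg = 0.1644 / 0.517 × 100 = 31.80%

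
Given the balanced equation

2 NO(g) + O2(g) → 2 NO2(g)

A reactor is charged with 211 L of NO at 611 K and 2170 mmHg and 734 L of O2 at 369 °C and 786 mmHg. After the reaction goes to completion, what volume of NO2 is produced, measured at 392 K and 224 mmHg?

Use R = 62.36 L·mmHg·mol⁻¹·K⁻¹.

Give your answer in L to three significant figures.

1310 L

n(NO) = PV/RT = (2170 × 211) / (62.36 × 611) = 12.02 mol
n(O2) = PV/RT = (786 × 734) / (62.36 × 642.15) = 14.41 mol
For 12.02 mol NO, stoichiometry requires (1/2) × 12.02 = 6.010 mol O2; 14.41 mol is available, so NO is limiting.
n(NO2) = (2/2) × 12.02 = 12.02 mol
V(NO2) = nRT/P = 12.02 × 62.36 × 392 / 224 = 1312 L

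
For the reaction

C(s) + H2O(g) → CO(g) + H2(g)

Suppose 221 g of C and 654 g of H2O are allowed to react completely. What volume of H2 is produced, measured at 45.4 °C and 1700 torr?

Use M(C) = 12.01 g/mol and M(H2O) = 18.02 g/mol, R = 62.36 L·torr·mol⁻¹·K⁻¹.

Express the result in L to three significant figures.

n(C) = 221 / 12.01 = 18.40 mol
n(H2O) = 654 / 18.02 = 36.29 mol
For 18.40 mol C, stoichiometry requires (1/1) × 18.40 = 18.40 mol H2O; 36.29 mol is available, so C is limiting.
n(H2) = (1/1) × 18.40 = 18.40 mol
V(H2) = nRT/P = 18.40 × 62.36 × 318.55 / 1700 = 215.0 L

215 L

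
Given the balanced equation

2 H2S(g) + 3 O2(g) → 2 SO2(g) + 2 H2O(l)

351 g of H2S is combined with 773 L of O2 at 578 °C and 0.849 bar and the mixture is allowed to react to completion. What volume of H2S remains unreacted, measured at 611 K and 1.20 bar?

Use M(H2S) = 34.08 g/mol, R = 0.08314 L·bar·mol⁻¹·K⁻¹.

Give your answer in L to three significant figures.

n(H2S) = 351 / 34.08 = 10.30 mol
n(O2) = PV/RT = (0.849 × 773) / (0.08314 × 851.15) = 9.274 mol
For 10.30 mol H2S, stoichiometry requires (3/2) × 10.30 = 15.45 mol O2; 9.274 mol is available, so O2 is limiting.
n(H2S) consumed = (2/3) × 9.274 = 6.183 mol; remaining = 10.30 − 6.183 = 4.117 mol
V(H2S) = nRT/P = 4.117 × 0.08314 × 611 / 1.20 = 174.3 L

174 L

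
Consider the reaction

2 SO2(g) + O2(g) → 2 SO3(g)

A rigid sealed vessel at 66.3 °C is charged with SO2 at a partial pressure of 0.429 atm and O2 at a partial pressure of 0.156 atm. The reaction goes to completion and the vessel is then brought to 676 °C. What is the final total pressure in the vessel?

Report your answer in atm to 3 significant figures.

With V and T fixed, P_i ∝ n_i, so the mole ratios apply directly to partial pressures at 66.3 °C.
P(O2) required for 0.429 atm of SO2 = (1/2) × 0.429 = 0.2145 atm; available 0.156 atm, so O2 is limiting.
P(SO2) remaining = 0.429 − (2/1) × 0.156 = 0.1170 atm
P(gaseous products) = (2)/1 × 0.156 = 0.3120 atm
P_total at 66.3 °C = 0.1170 + 0.3120 = 0.4290 atm
Scaling to 676 °C: P = 0.4290 × 949.15/339.45 = 1.200 atm

1.20 atm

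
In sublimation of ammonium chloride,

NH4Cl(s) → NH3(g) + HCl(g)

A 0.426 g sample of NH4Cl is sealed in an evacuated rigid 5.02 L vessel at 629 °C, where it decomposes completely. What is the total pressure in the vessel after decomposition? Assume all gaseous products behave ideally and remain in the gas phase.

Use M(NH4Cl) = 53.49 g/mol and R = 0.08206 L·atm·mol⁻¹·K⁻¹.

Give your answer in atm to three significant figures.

n(NH4Cl) = 0.426 / 53.49 = 0.007964 mol
n(gas produced) = (2/1) × 0.007964 = 0.01593 mol
P = nRT/V = 0.01593 × 0.08206 × 902.15 / 5.02 = 0.2349 atm

0.235 atm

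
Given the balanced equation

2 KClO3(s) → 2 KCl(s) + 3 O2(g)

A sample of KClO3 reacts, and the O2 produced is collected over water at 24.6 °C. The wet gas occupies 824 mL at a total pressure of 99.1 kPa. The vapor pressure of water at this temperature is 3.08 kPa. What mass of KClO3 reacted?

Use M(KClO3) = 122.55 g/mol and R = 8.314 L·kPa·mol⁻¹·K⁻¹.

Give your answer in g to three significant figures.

P(O2) = 99.1 − 3.08 = 96.02 kPa
n(O2) = PV/RT = (96.02 × 0.8240) / (8.314 × 297.75) = 0.03196 mol
n(KClO3) = (2/3) × 0.03196 = 0.02131 mol
m(KClO3) = 0.02131 × 122.55 = 2.612 g

2.61 g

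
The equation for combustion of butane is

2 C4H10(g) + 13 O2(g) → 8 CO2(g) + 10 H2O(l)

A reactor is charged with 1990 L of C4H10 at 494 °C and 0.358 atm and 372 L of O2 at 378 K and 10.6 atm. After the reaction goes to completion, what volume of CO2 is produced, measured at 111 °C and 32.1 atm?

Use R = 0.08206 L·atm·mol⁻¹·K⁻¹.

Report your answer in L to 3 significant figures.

n(C4H10) = PV/RT = (0.358 × 1990) / (0.08206 × 767.15) = 11.32 mol
n(O2) = PV/RT = (10.6 × 372) / (0.08206 × 378) = 127.1 mol
For 11.32 mol C4H10, stoichiometry requires (13/2) × 11.32 = 73.58 mol O2; 127.1 mol is available, so C4H10 is limiting.
n(CO2) = (8/2) × 11.32 = 45.28 mol
V(CO2) = nRT/P = 45.28 × 0.08206 × 384.15 / 32.1 = 44.47 L

44.5 L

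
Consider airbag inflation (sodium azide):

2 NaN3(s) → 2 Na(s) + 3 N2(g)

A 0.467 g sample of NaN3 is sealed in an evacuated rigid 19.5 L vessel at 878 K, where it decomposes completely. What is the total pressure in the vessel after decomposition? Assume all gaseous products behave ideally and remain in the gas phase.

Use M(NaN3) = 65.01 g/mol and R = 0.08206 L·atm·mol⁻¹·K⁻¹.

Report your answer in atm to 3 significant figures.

n(NaN3) = 0.467 / 65.01 = 0.007184 mol
n(gas produced) = (3/2) × 0.007184 = 0.01078 mol
P = nRT/V = 0.01078 × 0.08206 × 878 / 19.5 = 0.03983 atm

0.0398 atm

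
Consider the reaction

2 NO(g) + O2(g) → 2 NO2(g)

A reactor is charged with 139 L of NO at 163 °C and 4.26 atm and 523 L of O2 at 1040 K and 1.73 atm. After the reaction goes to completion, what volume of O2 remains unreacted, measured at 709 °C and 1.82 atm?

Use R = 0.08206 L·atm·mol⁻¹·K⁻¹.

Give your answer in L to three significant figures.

n(NO) = PV/RT = (4.26 × 139) / (0.08206 × 436.15) = 16.54 mol
n(O2) = PV/RT = (1.73 × 523) / (0.08206 × 1040) = 10.60 mol
For 16.54 mol NO, stoichiometry requires (1/2) × 16.54 = 8.270 mol O2; 10.60 mol is available, so NO is limiting.
n(O2) consumed = (1/2) × 16.54 = 8.270 mol; remaining = 10.60 − 8.270 = 2.330 mol
V(O2) = nRT/P = 2.330 × 0.08206 × 982.15 / 1.82 = 103.2 L

103 L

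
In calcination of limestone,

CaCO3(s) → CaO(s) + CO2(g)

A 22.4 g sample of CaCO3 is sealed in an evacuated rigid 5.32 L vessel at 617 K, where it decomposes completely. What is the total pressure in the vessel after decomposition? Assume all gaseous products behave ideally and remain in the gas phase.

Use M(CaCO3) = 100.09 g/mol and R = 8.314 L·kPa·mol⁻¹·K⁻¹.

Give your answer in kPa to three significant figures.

216 kPa

n(CaCO3) = 22.4 / 100.09 = 0.2238 mol
n(gas produced) = (1/1) × 0.2238 = 0.2238 mol
P = nRT/V = 0.2238 × 8.314 × 617 / 5.32 = 215.8 kPa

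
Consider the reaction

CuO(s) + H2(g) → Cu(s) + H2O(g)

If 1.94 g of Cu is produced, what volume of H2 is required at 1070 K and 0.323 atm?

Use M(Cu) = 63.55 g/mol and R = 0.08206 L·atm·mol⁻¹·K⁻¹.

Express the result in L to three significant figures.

n(Cu) = 1.940 / 63.55 = 0.03053 mol
n(H2) = (1/1) × 0.03053 = 0.03053 mol
V = nRT/P = 0.03053 × 0.08206 × 1070 / 0.323 = 8.299 L

8.30 L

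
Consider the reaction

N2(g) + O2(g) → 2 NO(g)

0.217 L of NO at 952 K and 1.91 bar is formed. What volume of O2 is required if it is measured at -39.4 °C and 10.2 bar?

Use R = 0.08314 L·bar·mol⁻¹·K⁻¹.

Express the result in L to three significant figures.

0.00499 L

n(NO) = PV/RT = (1.91 × 0.217) / (0.08314 × 952) = 0.005237 mol
n(O2) = (1/2) × 0.005237 = 0.002619 mol
V = nRT/P = 0.002619 × 0.08314 × 233.75 / 10.2 = 0.004990 L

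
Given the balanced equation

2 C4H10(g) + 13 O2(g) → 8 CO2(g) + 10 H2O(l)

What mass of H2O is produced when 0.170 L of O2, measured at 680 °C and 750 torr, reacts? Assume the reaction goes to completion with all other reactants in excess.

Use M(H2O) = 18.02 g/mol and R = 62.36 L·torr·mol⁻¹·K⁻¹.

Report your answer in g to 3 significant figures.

0.0297 g

n(O2) = PV/RT = (750 × 0.170) / (62.36 × 953.15) = 0.002145 mol
n(H2O) = (10/13) × 0.002145 = 0.001650 mol
m(H2O) = 0.001650 × 18.02 = 0.02973 g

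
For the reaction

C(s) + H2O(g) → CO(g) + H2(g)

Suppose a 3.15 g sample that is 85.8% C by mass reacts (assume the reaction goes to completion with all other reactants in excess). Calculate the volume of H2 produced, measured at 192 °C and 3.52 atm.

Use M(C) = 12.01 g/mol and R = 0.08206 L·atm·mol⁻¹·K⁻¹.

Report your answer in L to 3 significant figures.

2.44 L

mass of C = 3.15 × 85.8/100 = 2.703 g
n(C) = 2.703 / 12.01 = 0.2251 mol
n(H2) = (1/1) × 0.2251 = 0.2251 mol
V = nRT/P = 0.2251 × 0.08206 × 465.15 / 3.52 = 2.441 L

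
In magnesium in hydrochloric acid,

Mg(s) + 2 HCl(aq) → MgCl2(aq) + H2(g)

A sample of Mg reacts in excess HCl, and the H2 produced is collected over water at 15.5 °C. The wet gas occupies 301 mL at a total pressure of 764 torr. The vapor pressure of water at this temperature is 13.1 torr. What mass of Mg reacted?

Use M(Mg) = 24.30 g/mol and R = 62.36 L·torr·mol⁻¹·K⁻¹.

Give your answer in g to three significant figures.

0.305 g

P(H2) = 764 − 13.1 = 750.9 torr
n(H2) = PV/RT = (750.9 × 0.3010) / (62.36 × 288.65) = 0.01256 mol
n(Mg) = (1/1) × 0.01256 = 0.01256 mol
m(Mg) = 0.01256 × 24.30 = 0.3052 g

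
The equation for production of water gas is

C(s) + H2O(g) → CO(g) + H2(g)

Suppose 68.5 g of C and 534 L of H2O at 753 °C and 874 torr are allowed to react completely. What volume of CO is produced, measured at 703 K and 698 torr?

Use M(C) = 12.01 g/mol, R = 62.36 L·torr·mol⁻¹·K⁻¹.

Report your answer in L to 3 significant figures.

n(C) = 68.5 / 12.01 = 5.704 mol
n(H2O) = PV/RT = (874 × 534) / (62.36 × 1026.15) = 7.293 mol
For 5.704 mol C, stoichiometry requires (1/1) × 5.704 = 5.704 mol H2O; 7.293 mol is available, so C is limiting.
n(CO) = (1/1) × 5.704 = 5.704 mol
V(CO) = nRT/P = 5.704 × 62.36 × 703 / 698 = 358.2 L

358 L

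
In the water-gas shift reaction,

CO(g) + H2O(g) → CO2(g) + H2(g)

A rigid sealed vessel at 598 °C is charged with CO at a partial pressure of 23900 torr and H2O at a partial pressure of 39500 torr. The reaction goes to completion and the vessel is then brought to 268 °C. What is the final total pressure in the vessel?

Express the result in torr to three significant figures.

39400 torr

With V and T fixed, P_i ∝ n_i, so the mole ratios apply directly to partial pressures at 598 °C.
P(H2O) required for 23900 torr of CO = (1/1) × 23900 = 23900 torr; available 39500 torr, so CO is limiting.
P(H2O) remaining = 39500 − (1/1) × 23900 = 15600 torr
P(gaseous products) = (1+1)/1 × 23900 = 47800 torr
P_total at 598 °C = 15600 + 47800 = 63400 torr
Scaling to 268 °C: P = 63400 × 541.15/871.15 = 39380 torr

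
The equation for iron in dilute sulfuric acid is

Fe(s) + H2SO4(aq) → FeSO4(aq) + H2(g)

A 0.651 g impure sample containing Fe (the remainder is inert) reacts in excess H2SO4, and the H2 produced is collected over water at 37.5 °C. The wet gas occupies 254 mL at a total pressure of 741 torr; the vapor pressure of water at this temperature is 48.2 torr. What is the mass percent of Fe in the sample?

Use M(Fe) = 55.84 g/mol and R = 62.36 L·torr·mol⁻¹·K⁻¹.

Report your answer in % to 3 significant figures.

P(H2) = 741 − 48.2 = 692.8 torr
n(H2) = PV/RT = (692.8 × 0.2540) / (62.36 × 310.65) = 0.009084 mol
n(Fe) = (1/1) × 0.009084 = 0.009084 mol
m(Fe) = 0.009084 × 55.84 = 0.5073 g
%Fe = 0.5073 / 0.651 × 100 = 77.93%

77.9 %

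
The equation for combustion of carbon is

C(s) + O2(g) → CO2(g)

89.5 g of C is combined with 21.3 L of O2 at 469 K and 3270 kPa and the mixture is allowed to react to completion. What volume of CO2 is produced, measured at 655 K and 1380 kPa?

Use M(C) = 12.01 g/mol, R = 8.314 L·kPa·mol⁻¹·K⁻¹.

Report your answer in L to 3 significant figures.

n(C) = 89.5 / 12.01 = 7.452 mol
n(O2) = PV/RT = (3270 × 21.3) / (8.314 × 469) = 17.86 mol
For 7.452 mol C, stoichiometry requires (1/1) × 7.452 = 7.452 mol O2; 17.86 mol is available, so C is limiting.
n(CO2) = (1/1) × 7.452 = 7.452 mol
V(CO2) = nRT/P = 7.452 × 8.314 × 655 / 1380 = 29.41 L

29.4 L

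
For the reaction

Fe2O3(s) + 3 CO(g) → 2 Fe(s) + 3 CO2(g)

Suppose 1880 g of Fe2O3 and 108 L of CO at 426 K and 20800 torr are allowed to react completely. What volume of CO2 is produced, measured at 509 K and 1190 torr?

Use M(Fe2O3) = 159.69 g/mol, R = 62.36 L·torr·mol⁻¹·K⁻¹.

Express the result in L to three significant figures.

942 L

n(Fe2O3) = 1880 / 159.69 = 11.77 mol
n(CO) = PV/RT = (20800 × 108) / (62.36 × 426) = 84.56 mol
For 11.77 mol Fe2O3, stoichiometry requires (3/1) × 11.77 = 35.31 mol CO; 84.56 mol is available, so Fe2O3 is limiting.
n(CO2) = (3/1) × 11.77 = 35.31 mol
V(CO2) = nRT/P = 35.31 × 62.36 × 509 / 1190 = 941.8 L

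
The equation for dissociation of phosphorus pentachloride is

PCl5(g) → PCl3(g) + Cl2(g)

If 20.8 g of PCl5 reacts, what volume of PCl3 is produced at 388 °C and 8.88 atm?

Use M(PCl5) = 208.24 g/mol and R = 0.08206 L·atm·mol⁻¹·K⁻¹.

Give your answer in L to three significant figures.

n(PCl5) = 20.80 / 208.24 = 0.09988 mol
n(PCl3) = (1/1) × 0.09988 = 0.09988 mol
V = nRT/P = 0.09988 × 0.08206 × 661.15 / 8.88 = 0.6102 L

0.610 L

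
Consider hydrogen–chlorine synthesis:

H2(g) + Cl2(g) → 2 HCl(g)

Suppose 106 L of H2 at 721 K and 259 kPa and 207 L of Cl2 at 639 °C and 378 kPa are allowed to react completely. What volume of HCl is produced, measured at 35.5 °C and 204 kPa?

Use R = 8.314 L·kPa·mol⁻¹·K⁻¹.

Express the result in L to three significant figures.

115 L

n(H2) = PV/RT = (259 × 106) / (8.314 × 721) = 4.580 mol
n(Cl2) = PV/RT = (378 × 207) / (8.314 × 912.15) = 10.32 mol
For 4.580 mol H2, stoichiometry requires (1/1) × 4.580 = 4.580 mol Cl2; 10.32 mol is available, so H2 is limiting.
n(HCl) = (2/1) × 4.580 = 9.160 mol
V(HCl) = nRT/P = 9.160 × 8.314 × 308.65 / 204 = 115.2 L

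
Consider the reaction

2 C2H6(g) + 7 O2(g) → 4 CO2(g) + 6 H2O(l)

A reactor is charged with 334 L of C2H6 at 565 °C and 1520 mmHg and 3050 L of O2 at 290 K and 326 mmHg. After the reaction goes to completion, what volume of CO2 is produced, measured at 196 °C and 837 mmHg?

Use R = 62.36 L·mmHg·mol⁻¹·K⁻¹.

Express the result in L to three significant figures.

679 L

n(C2H6) = PV/RT = (1520 × 334) / (62.36 × 838.15) = 9.713 mol
n(O2) = PV/RT = (326 × 3050) / (62.36 × 290) = 54.98 mol
For 9.713 mol C2H6, stoichiometry requires (7/2) × 9.713 = 34.00 mol O2; 54.98 mol is available, so C2H6 is limiting.
n(CO2) = (4/2) × 9.713 = 19.43 mol
V(CO2) = nRT/P = 19.43 × 62.36 × 469.15 / 837 = 679.1 L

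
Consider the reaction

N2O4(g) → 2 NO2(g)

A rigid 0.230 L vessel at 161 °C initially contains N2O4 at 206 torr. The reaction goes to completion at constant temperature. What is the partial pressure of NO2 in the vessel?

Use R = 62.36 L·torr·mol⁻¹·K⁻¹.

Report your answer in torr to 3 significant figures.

n(N2O4)₀ = PV/RT = (206 × 0.230) / (62.36 × 434.15) = 0.001750 mol
n(NO2) = (2/1) × 0.001750 = 0.003500 mol
P(NO2) = nRT/V = 0.003500 × 62.36 × 434.15 / 0.230 = 412.0 torr

412 torr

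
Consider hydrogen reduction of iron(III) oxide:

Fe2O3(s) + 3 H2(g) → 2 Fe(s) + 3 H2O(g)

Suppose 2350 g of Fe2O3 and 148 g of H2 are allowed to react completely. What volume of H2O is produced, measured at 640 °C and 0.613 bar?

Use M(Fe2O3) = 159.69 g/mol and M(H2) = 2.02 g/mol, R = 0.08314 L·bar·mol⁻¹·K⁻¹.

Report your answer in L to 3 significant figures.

5470 L

n(Fe2O3) = 2350 / 159.69 = 14.72 mol
n(H2) = 148 / 2.02 = 73.27 mol
For 14.72 mol Fe2O3, stoichiometry requires (3/1) × 14.72 = 44.16 mol H2; 73.27 mol is available, so Fe2O3 is limiting.
n(H2O) = (3/1) × 14.72 = 44.16 mol
V(H2O) = nRT/P = 44.16 × 0.08314 × 913.15 / 0.613 = 5469 L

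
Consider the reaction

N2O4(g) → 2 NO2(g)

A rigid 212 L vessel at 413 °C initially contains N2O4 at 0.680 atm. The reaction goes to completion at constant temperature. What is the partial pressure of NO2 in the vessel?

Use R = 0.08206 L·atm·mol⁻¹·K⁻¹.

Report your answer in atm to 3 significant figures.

n(N2O4)₀ = PV/RT = (0.680 × 212) / (0.08206 × 686.15) = 2.560 mol
n(NO2) = (2/1) × 2.560 = 5.120 mol
P(NO2) = nRT/V = 5.120 × 0.08206 × 686.15 / 212 = 1.360 atm

1.36 atm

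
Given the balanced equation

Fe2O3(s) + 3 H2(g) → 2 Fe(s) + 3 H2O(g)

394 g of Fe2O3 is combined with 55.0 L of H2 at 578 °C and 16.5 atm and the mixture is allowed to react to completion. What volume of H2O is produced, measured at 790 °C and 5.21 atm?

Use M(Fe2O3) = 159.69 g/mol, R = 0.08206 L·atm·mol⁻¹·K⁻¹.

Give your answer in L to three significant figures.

n(Fe2O3) = 394 / 159.69 = 2.467 mol
n(H2) = PV/RT = (16.5 × 55.0) / (0.08206 × 851.15) = 12.99 mol
For 2.467 mol Fe2O3, stoichiometry requires (3/1) × 2.467 = 7.401 mol H2; 12.99 mol is available, so Fe2O3 is limiting.
n(H2O) = (3/1) × 2.467 = 7.401 mol
V(H2O) = nRT/P = 7.401 × 0.08206 × 1063.15 / 5.21 = 123.9 L

124 L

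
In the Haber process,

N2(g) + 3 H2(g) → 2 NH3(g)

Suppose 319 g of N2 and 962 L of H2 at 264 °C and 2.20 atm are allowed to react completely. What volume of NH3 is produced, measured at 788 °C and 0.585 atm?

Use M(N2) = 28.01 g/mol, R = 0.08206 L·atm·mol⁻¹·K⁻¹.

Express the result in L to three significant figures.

3390 L

n(N2) = 319 / 28.01 = 11.39 mol
n(H2) = PV/RT = (2.20 × 962) / (0.08206 × 537.15) = 48.01 mol
For 11.39 mol N2, stoichiometry requires (3/1) × 11.39 = 34.17 mol H2; 48.01 mol is available, so N2 is limiting.
n(NH3) = (2/1) × 11.39 = 22.78 mol
V(NH3) = nRT/P = 22.78 × 0.08206 × 1061.15 / 0.585 = 3391 L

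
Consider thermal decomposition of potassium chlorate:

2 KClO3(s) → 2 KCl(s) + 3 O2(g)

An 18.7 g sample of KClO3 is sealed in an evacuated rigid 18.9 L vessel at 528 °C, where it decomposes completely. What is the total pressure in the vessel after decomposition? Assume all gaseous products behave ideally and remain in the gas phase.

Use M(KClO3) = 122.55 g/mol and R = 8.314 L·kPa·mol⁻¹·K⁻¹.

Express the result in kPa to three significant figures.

80.7 kPa

n(KClO3) = 18.7 / 122.55 = 0.1526 mol
n(gas produced) = (3/2) × 0.1526 = 0.2289 mol
P = nRT/V = 0.2289 × 8.314 × 801.15 / 18.9 = 80.67 kPa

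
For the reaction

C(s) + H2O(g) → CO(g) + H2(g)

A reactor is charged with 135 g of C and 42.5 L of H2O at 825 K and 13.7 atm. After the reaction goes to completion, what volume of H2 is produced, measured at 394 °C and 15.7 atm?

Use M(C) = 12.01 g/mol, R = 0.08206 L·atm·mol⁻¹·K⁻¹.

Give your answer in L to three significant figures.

30.0 L

n(C) = 135 / 12.01 = 11.24 mol
n(H2O) = PV/RT = (13.7 × 42.5) / (0.08206 × 825) = 8.601 mol
For 11.24 mol C, stoichiometry requires (1/1) × 11.24 = 11.24 mol H2O; 8.601 mol is available, so H2O is limiting.
n(H2) = (1/1) × 8.601 = 8.601 mol
V(H2) = nRT/P = 8.601 × 0.08206 × 667.15 / 15.7 = 29.99 L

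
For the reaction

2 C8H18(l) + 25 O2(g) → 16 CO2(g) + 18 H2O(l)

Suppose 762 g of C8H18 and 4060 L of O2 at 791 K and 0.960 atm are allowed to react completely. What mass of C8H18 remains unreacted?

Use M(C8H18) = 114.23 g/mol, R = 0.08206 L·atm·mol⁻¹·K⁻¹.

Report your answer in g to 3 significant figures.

n(C8H18) = 762 / 114.23 = 6.671 mol
n(O2) = PV/RT = (0.960 × 4060) / (0.08206 × 791) = 60.05 mol
For 6.671 mol C8H18, stoichiometry requires (25/2) × 6.671 = 83.39 mol O2; 60.05 mol is available, so O2 is limiting.
n(C8H18) consumed = (2/25) × 60.05 = 4.804 mol; remaining = 6.671 − 4.804 = 1.867 mol
m(C8H18) = 1.867 × 114.23 = 213.3 g

213 g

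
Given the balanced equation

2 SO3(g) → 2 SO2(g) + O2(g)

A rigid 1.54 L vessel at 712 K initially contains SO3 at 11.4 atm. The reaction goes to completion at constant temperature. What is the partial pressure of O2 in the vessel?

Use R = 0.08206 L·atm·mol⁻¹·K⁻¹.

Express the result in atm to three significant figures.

n(SO3)₀ = PV/RT = (11.4 × 1.54) / (0.08206 × 712) = 0.3005 mol
n(O2) = (1/2) × 0.3005 = 0.1502 mol
P(O2) = nRT/V = 0.1502 × 0.08206 × 712 / 1.54 = 5.699 atm

5.70 atm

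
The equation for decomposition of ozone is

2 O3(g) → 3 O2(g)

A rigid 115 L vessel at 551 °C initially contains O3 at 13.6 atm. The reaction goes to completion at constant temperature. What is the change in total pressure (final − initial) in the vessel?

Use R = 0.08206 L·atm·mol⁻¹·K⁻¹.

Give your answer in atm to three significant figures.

Since T and V are fixed, P_final/P_initial = n_final/n_initial = 3/2.
P_final = (3/2) × 13.6 = 20.40 atm; ΔP = 20.40 − 13.6 = 6.800 atm

6.80 atm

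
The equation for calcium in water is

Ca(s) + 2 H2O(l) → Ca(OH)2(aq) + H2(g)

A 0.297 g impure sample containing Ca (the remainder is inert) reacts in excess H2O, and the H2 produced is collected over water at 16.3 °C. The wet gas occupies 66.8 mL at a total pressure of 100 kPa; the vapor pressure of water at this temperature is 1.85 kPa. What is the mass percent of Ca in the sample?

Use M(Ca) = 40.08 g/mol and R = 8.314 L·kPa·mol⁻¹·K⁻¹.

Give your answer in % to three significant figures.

36.8 %

P(H2) = 100 − 1.85 = 98.15 kPa
n(H2) = PV/RT = (98.15 × 0.06680) / (8.314 × 289.45) = 0.002724 mol
n(Ca) = (1/1) × 0.002724 = 0.002724 mol
m(Ca) = 0.002724 × 40.08 = 0.1092 g
%Ca = 0.1092 / 0.297 × 100 = 36.77%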